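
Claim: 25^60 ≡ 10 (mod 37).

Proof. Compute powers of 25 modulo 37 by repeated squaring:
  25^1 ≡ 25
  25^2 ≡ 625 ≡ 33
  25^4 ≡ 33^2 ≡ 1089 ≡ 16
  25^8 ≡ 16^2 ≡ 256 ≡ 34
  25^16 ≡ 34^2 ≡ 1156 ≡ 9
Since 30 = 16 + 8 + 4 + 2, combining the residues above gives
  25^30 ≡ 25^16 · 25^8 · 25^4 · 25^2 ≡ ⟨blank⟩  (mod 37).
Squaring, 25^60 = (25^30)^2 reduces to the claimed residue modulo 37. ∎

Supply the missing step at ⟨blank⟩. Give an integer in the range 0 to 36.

26

Multiply the listed residues: 9 · 34 · 16 · 33 = 306 → 4896 → 161568.
Reducing modulo 37: 161568 = 4366·37 + 26, so 25^30 ≡ 26.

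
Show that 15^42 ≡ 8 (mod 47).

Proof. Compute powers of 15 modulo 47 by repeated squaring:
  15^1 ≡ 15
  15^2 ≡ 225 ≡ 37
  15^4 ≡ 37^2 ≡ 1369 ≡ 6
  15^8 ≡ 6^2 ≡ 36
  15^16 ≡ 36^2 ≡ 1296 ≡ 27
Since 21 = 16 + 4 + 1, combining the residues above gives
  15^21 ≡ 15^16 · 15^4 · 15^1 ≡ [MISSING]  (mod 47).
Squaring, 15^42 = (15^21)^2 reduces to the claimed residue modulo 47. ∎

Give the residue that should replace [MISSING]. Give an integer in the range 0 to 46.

15^16 · 15^4 · 15^1 ≡ 27 · 6 · 15 = 2430.
2430 mod 47 = 33, so 15^21 ≡ 33 (mod 47).

33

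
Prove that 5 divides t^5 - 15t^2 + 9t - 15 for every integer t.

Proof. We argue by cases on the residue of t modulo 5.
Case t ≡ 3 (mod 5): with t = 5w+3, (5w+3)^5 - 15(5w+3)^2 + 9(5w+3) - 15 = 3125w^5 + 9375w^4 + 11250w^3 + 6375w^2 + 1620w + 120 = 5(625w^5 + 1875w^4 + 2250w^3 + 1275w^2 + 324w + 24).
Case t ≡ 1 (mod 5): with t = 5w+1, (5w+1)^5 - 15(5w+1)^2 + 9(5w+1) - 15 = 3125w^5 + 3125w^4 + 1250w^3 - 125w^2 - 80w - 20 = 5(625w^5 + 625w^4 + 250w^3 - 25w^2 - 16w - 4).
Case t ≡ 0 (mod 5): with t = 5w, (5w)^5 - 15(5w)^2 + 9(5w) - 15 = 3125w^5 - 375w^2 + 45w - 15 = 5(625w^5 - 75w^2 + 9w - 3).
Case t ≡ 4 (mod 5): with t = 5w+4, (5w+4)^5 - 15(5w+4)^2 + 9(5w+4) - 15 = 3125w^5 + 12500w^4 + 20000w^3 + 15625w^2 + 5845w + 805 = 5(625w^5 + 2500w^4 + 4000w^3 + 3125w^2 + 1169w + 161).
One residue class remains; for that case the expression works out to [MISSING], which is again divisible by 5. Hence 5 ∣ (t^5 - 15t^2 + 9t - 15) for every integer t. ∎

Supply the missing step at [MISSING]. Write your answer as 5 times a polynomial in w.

5(625w^5 + 1250w^4 + 1000w^3 + 325w^2 + 29w - 5)

Only t ≡ 2 (mod 5) is unaccounted for. Put t = 5w+2:
(5w+2)^5 - 15(5w+2)^2 + 9(5w+2) - 15 expands to 3125w^5 + 6250w^4 + 5000w^3 + 1625w^2 + 145w - 25,
and factoring out 5 leaves 5(625w^5 + 1250w^4 + 1000w^3 + 325w^2 + 29w - 5).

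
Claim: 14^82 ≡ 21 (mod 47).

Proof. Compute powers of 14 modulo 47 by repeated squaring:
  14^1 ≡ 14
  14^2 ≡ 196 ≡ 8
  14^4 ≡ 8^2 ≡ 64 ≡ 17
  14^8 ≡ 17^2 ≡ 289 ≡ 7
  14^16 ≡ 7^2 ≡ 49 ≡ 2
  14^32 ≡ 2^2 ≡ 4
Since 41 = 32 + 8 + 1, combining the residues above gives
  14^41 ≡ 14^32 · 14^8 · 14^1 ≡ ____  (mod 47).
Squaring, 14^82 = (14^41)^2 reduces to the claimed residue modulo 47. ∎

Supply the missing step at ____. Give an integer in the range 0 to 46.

Multiply the listed residues: 4 · 7 · 14 = 28 → 392.
Reducing modulo 47: 392 = 8·47 + 16, so 14^41 ≡ 16.

16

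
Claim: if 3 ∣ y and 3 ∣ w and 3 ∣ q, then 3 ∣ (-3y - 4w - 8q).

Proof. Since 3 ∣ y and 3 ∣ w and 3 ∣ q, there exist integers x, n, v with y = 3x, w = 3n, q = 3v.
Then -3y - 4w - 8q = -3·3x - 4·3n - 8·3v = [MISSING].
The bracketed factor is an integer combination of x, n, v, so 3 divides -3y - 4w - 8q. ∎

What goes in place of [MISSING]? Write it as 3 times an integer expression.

3(-4n - 8v - 3x)

Each term has a factor of 3: -3·3x - 4·3n - 8·3v = 3·(-4n - 8v - 3x).
Since -4n - 8v - 3x is an integer, 3 ∣ (-3y - 4w - 8q).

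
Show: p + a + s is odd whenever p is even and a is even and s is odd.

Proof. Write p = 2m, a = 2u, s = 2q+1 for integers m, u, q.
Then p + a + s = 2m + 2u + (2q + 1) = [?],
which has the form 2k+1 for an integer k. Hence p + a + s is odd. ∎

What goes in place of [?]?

2(m + q + u) + 1

Expanding: 2m + 2u + (2q + 1) = 2m + 2q + 2u + 1.
Every term except the constant is even, so this is 2(m + q + u) + 1,
and m + q + u ∈ ℤ gives the required form.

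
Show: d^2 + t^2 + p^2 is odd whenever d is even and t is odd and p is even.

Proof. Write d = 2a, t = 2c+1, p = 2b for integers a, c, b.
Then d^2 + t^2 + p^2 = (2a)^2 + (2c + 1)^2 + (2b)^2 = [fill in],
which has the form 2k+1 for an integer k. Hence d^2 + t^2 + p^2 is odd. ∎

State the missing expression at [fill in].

2(2a^2 + 2b^2 + 2c^2 + 2c) + 1

Expanding: (2a)^2 + (2c + 1)^2 + (2b)^2 = 4a^2 + 4b^2 + 4c^2 + 4c + 1.
Every term except the constant is even, so this is 2(2a^2 + 2b^2 + 2c^2 + 2c) + 1,
and 2a^2 + 2b^2 + 2c^2 + 2c ∈ ℤ gives the required form.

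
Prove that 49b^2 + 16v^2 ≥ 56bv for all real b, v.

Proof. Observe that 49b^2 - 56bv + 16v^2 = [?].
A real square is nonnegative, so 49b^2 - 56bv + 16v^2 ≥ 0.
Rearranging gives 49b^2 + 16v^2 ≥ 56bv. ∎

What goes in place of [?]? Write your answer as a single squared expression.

(7b - 4v)^2

The leading and trailing coefficients are 7^2 and 4^2, and 56 = 2·7·4, so the trinomial is (7b - 4v)^2.
Hence 49b^2 - 56bv + 16v^2 ≥ 0.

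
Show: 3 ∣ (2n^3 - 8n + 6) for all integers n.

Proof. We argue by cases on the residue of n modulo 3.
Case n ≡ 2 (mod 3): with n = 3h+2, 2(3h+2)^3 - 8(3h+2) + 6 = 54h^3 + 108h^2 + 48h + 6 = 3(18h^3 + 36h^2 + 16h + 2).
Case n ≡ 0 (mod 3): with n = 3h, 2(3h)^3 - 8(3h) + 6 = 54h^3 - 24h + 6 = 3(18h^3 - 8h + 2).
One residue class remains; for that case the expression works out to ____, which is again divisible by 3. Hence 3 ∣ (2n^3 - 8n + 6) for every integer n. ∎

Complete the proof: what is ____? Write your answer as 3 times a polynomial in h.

3(18h^3 + 18h^2 - 2h)

The residues treated are {2, 0}, so the missing case is n ≡ 1 (mod 3); write n = 3h+1.
Then 2(3h+1)^3 - 8(3h+1) + 6 = 54h^3 + 54h^2 - 6h = 3(18h^3 + 18h^2 - 2h).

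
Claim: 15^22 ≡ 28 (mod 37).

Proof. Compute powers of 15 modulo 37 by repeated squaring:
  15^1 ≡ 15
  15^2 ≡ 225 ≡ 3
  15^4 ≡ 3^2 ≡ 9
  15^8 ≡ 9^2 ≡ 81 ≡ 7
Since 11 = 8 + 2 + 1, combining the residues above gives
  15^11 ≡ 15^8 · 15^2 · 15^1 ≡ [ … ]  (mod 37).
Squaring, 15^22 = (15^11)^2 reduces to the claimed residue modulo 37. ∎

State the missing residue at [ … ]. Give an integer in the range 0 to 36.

19

15^8 · 15^2 · 15^1 ≡ 7 · 3 · 15 = 315.
315 mod 37 = 19, so 15^11 ≡ 19 (mod 37).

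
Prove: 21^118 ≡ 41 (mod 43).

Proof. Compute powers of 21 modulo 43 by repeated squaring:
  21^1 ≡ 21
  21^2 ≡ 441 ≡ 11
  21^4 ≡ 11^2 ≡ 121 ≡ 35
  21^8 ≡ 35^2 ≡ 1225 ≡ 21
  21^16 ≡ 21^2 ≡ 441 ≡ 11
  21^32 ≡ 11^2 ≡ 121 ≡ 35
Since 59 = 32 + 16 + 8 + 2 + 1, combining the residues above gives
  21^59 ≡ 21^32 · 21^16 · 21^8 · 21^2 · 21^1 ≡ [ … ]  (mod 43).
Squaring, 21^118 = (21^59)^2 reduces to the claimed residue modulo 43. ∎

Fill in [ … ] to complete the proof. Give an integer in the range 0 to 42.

16

21^32 · 21^16 · 21^8 · 21^2 · 21^1 ≡ 35 · 11 · 21 · 11 · 21 = 1867635.
1867635 mod 43 = 16, so 21^59 ≡ 16 (mod 43).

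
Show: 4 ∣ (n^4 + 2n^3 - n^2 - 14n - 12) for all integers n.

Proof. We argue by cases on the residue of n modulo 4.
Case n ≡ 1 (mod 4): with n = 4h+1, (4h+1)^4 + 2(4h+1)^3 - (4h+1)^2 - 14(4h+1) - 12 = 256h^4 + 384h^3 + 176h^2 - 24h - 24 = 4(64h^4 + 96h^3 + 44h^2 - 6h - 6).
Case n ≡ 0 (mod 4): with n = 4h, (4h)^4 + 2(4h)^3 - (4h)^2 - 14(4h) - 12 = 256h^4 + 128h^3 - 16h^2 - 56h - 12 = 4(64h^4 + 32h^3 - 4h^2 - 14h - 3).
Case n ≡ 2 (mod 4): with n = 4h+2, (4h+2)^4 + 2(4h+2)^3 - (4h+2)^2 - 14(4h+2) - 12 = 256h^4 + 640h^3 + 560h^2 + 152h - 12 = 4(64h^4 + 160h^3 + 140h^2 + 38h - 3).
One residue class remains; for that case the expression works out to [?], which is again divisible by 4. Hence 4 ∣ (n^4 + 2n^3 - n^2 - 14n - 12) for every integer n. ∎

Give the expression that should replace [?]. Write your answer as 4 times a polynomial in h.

The residues treated are {1, 0, 2}, so the missing case is n ≡ 3 (mod 4); write n = 4h+3.
Then (4h+3)^4 + 2(4h+3)^3 - (4h+3)^2 - 14(4h+3) - 12 = 256h^4 + 896h^3 + 1136h^2 + 568h + 72 = 4(64h^4 + 224h^3 + 284h^2 + 142h + 18).

4(64h^4 + 224h^3 + 284h^2 + 142h + 18)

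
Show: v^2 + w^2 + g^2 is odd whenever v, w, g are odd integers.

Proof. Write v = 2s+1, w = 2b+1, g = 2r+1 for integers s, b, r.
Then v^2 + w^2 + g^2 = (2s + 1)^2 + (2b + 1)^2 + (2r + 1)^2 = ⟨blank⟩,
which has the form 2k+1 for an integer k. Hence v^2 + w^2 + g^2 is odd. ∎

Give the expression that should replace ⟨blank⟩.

2(2b^2 + 2b + 2r^2 + 2r + 2s^2 + 2s + 1) + 1

Expanding: (2s + 1)^2 + (2b + 1)^2 + (2r + 1)^2 = 4b^2 + 4b + 4r^2 + 4r + 4s^2 + 4s + 3.
Every term except the constant is even, so this is 2(2b^2 + 2b + 2r^2 + 2r + 2s^2 + 2s + 1) + 1,
and 2b^2 + 2b + 2r^2 + 2r + 2s^2 + 2s + 1 ∈ ℤ gives the required form.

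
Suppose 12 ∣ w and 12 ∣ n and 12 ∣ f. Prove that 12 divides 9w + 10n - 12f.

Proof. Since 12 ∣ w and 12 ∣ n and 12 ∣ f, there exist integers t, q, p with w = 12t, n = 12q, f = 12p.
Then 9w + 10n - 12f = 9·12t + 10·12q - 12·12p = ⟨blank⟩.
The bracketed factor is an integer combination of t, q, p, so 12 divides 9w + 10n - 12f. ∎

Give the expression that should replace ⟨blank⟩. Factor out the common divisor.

12(-12p + 10q + 9t)

Each term has a factor of 12: 9·12t + 10·12q - 12·12p = 12·(-12p + 10q + 9t).
Since -12p + 10q + 9t is an integer, 12 ∣ (9w + 10n - 12f).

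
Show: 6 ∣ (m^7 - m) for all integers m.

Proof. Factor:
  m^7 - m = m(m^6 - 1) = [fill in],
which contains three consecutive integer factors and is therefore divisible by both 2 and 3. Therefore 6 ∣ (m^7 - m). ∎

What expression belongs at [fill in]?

m^6 - 1 = (m^2 - 1)(m^4 + m^2 + 1), and m^2 - 1 = (m-1)(m+1).
So m(m^6 - 1) = (m - 1)m(m + 1)(m^4 + m^2 + 1).

(m - 1)m(m + 1)(m^4 + m^2 + 1)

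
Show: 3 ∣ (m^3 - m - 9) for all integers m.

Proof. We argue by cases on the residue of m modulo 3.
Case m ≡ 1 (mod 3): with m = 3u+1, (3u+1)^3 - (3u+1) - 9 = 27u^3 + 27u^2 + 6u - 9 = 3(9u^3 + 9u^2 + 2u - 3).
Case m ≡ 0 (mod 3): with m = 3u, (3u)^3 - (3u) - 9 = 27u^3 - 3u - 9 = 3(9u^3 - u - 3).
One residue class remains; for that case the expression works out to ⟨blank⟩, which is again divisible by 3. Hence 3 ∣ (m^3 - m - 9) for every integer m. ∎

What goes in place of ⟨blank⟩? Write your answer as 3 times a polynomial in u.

Only m ≡ 2 (mod 3) is unaccounted for. Put m = 3u+2:
(3u+2)^3 - (3u+2) - 9 expands to 27u^3 + 54u^2 + 33u - 3,
and factoring out 3 leaves 3(9u^3 + 18u^2 + 11u - 1).

3(9u^3 + 18u^2 + 11u - 1)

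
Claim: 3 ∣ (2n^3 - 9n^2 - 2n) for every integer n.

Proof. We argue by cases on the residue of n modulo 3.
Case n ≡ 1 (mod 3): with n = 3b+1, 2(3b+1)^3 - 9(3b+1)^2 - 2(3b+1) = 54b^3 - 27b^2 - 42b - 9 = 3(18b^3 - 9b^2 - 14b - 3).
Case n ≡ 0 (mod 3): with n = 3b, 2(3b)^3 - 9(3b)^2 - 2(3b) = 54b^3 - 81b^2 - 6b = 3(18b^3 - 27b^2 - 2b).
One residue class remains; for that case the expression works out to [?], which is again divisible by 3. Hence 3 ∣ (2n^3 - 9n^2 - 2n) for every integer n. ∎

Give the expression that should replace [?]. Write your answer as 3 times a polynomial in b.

The residues treated are {1, 0}, so the missing case is n ≡ 2 (mod 3); write n = 3b+2.
Then 2(3b+2)^3 - 9(3b+2)^2 - 2(3b+2) = 54b^3 + 27b^2 - 42b - 24 = 3(18b^3 + 9b^2 - 14b - 8).

3(18b^3 + 9b^2 - 14b - 8)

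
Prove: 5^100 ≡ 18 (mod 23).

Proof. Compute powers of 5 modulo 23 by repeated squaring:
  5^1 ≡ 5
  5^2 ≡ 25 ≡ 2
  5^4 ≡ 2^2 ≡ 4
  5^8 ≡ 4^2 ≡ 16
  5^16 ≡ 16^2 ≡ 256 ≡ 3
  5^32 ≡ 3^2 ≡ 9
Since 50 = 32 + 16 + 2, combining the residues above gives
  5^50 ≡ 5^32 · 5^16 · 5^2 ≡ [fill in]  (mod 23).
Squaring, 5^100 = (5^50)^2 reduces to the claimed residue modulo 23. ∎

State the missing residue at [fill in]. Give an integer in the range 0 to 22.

8

Multiply the listed residues: 9 · 3 · 2 = 27 → 54.
Reducing modulo 23: 54 = 2·23 + 8, so 5^50 ≡ 8.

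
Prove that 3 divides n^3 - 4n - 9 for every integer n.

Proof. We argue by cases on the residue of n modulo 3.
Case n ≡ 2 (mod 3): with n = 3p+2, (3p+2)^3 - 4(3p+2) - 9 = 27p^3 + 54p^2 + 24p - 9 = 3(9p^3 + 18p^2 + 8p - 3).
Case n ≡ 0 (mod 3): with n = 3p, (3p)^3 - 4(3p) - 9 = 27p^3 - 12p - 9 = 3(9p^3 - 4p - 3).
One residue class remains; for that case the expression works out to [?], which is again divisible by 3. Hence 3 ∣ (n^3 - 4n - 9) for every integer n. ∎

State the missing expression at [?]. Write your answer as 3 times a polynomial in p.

The residues treated are {2, 0}, so the missing case is n ≡ 1 (mod 3); write n = 3p+1.
Then (3p+1)^3 - 4(3p+1) - 9 = 27p^3 + 27p^2 - 3p - 12 = 3(9p^3 + 9p^2 - p - 4).

3(9p^3 + 9p^2 - p - 4)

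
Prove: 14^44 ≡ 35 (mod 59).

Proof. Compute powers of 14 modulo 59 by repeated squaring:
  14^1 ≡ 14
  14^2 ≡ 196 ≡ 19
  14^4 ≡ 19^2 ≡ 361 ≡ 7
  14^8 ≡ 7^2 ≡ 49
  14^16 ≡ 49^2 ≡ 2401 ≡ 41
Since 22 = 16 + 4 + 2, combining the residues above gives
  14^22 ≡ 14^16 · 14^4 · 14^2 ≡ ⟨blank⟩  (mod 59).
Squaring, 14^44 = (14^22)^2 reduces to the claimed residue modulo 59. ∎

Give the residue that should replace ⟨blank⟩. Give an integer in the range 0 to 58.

14^16 · 14^4 · 14^2 ≡ 41 · 7 · 19 = 5453.
5453 mod 59 = 25, so 14^22 ≡ 25 (mod 59).

25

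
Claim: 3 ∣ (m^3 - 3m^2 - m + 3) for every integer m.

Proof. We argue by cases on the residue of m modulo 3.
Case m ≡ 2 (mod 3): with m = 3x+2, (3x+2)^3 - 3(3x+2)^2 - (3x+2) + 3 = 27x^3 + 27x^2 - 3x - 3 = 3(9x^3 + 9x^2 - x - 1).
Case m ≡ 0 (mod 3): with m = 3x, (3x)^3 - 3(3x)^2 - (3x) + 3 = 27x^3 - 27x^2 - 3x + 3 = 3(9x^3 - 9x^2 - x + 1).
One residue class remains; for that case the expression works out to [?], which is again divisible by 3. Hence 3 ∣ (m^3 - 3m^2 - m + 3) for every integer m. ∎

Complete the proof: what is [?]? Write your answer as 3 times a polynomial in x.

Only m ≡ 1 (mod 3) is unaccounted for. Put m = 3x+1:
(3x+1)^3 - 3(3x+1)^2 - (3x+1) + 3 expands to 27x^3 - 12x,
and factoring out 3 leaves 3(9x^3 - 4x).

3(9x^3 - 4x)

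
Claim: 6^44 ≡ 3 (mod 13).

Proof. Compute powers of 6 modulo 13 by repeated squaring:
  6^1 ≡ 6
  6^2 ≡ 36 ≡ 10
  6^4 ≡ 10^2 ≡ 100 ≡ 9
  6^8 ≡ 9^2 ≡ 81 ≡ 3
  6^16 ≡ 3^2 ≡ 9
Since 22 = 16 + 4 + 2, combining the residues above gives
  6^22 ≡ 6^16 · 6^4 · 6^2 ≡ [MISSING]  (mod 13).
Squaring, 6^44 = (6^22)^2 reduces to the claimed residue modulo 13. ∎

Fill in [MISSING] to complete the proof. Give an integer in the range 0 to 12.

6^16 · 6^4 · 6^2 ≡ 9 · 9 · 10 = 810.
810 mod 13 = 4, so 6^22 ≡ 4 (mod 13).

4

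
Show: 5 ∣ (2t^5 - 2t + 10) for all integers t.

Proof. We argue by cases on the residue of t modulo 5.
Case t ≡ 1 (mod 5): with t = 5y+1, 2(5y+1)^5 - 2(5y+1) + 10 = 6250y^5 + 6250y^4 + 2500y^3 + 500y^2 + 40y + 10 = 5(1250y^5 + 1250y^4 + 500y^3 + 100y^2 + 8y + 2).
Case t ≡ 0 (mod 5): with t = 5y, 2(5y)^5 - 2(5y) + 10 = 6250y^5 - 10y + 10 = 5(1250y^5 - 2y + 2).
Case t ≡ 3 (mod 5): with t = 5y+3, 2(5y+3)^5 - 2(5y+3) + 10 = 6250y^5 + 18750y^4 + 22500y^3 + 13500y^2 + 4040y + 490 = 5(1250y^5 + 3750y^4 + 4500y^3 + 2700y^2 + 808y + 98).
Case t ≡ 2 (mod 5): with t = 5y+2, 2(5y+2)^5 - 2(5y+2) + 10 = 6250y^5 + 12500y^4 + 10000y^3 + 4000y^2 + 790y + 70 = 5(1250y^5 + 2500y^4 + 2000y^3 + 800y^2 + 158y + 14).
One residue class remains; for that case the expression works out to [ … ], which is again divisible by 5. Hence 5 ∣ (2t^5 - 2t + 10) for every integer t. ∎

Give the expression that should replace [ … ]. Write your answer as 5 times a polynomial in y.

5(1250y^5 + 5000y^4 + 8000y^3 + 6400y^2 + 2558y + 410)

Only t ≡ 4 (mod 5) is unaccounted for. Put t = 5y+4:
2(5y+4)^5 - 2(5y+4) + 10 expands to 6250y^5 + 25000y^4 + 40000y^3 + 32000y^2 + 12790y + 2050,
and factoring out 5 leaves 5(1250y^5 + 5000y^4 + 8000y^3 + 6400y^2 + 2558y + 410).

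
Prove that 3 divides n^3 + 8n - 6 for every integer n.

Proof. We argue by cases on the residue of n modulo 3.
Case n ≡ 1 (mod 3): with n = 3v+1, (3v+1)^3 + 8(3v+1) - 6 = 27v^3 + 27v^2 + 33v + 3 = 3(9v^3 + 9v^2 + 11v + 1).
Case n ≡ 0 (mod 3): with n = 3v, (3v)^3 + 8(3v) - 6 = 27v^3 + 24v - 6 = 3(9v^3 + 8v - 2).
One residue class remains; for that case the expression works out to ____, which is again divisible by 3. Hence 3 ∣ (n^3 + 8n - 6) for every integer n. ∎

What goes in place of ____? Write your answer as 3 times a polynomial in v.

3(9v^3 + 18v^2 + 20v + 6)

The residues treated are {1, 0}, so the missing case is n ≡ 2 (mod 3); write n = 3v+2.
Then (3v+2)^3 + 8(3v+2) - 6 = 27v^3 + 54v^2 + 60v + 18 = 3(9v^3 + 18v^2 + 20v + 6).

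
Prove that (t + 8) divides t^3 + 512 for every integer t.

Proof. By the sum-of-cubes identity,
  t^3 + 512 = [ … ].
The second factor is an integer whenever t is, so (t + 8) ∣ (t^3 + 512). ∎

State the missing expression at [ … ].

a^3 + b^3 = (a + b)(a^2 - ab + b^2). With a = t, b = 8:
t^3 + 512 = (t + 8)(t^2 - 8t + 64).

(t + 8)(t^2 - 8t + 64)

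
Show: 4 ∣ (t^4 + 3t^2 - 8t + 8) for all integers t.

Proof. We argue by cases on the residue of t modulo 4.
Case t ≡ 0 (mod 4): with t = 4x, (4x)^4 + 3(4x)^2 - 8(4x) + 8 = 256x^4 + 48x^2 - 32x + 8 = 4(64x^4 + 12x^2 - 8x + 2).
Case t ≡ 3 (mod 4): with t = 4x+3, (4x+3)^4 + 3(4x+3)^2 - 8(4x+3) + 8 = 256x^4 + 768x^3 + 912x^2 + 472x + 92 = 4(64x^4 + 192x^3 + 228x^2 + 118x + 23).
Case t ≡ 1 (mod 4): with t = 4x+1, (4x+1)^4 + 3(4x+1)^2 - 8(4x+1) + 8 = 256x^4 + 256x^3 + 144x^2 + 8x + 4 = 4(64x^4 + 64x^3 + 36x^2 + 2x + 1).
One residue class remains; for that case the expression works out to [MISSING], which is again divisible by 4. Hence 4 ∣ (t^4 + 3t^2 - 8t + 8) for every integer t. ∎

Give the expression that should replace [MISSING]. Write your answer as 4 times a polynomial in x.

4(64x^4 + 128x^3 + 108x^2 + 36x + 5)

The residues treated are {0, 3, 1}, so the missing case is t ≡ 2 (mod 4); write t = 4x+2.
Then (4x+2)^4 + 3(4x+2)^2 - 8(4x+2) + 8 = 256x^4 + 512x^3 + 432x^2 + 144x + 20 = 4(64x^4 + 128x^3 + 108x^2 + 36x + 5).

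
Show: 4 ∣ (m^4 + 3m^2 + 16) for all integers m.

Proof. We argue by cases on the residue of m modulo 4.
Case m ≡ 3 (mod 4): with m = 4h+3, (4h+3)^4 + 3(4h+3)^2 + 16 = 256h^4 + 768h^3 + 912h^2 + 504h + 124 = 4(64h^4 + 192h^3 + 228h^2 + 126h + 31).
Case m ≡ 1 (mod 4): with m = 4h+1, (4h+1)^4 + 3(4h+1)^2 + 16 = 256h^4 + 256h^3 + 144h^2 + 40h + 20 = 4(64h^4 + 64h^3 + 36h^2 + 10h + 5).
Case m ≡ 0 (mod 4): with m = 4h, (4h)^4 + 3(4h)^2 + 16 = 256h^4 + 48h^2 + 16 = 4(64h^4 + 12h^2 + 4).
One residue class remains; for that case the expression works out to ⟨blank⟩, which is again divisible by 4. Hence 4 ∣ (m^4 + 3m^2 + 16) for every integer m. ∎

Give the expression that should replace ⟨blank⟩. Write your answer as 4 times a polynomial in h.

4(64h^4 + 128h^3 + 108h^2 + 44h + 11)

The residues treated are {3, 1, 0}, so the missing case is m ≡ 2 (mod 4); write m = 4h+2.
Then (4h+2)^4 + 3(4h+2)^2 + 16 = 256h^4 + 512h^3 + 432h^2 + 176h + 44 = 4(64h^4 + 128h^3 + 108h^2 + 44h + 11).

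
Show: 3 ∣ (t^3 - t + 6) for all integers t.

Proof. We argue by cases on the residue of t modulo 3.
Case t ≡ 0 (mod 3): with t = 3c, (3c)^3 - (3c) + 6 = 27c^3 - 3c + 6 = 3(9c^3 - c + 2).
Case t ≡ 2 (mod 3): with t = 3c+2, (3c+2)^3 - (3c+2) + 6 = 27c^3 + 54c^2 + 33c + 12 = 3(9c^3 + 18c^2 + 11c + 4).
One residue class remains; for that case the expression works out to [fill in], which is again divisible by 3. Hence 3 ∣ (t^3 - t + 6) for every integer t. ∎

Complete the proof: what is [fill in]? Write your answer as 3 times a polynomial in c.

3(9c^3 + 9c^2 + 2c + 2)

Only t ≡ 1 (mod 3) is unaccounted for. Put t = 3c+1:
(3c+1)^3 - (3c+1) + 6 expands to 27c^3 + 27c^2 + 6c + 6,
and factoring out 3 leaves 3(9c^3 + 9c^2 + 2c + 2).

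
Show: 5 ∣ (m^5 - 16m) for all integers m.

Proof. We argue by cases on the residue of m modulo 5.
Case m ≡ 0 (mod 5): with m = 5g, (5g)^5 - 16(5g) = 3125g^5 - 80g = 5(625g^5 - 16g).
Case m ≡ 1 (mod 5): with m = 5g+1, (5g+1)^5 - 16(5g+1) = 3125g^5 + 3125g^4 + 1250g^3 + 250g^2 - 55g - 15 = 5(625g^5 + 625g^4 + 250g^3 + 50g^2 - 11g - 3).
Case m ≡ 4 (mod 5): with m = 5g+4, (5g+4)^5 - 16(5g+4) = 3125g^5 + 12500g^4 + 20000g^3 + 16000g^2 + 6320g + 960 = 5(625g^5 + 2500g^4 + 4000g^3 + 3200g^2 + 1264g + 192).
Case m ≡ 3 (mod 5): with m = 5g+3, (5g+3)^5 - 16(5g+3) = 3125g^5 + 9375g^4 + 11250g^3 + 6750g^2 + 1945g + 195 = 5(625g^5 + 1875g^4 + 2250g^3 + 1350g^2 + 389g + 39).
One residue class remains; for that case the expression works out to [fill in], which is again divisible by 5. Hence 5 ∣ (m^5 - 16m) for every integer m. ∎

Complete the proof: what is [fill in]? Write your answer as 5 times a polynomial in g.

5(625g^5 + 1250g^4 + 1000g^3 + 400g^2 + 64g)

Only m ≡ 2 (mod 5) is unaccounted for. Put m = 5g+2:
(5g+2)^5 - 16(5g+2) expands to 3125g^5 + 6250g^4 + 5000g^3 + 2000g^2 + 320g,
and factoring out 5 leaves 5(625g^5 + 1250g^4 + 1000g^3 + 400g^2 + 64g).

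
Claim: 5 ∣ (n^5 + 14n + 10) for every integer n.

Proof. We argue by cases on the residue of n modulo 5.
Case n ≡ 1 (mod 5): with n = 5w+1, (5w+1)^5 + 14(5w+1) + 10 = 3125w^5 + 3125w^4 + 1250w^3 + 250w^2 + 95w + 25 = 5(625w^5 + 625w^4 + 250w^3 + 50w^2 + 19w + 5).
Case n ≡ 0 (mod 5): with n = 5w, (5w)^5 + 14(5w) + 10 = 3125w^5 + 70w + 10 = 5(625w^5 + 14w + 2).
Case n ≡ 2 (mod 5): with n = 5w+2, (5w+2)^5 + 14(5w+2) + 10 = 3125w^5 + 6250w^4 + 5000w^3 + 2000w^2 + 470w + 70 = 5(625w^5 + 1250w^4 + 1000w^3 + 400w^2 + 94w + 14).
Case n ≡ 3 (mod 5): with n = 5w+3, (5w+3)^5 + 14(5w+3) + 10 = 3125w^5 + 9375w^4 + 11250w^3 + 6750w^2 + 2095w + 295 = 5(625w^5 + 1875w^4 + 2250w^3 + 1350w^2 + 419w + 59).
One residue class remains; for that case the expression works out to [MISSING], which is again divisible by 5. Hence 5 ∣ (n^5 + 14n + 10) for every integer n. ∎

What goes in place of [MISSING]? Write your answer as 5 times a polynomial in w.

5(625w^5 + 2500w^4 + 4000w^3 + 3200w^2 + 1294w + 218)

Only n ≡ 4 (mod 5) is unaccounted for. Put n = 5w+4:
(5w+4)^5 + 14(5w+4) + 10 expands to 3125w^5 + 12500w^4 + 20000w^3 + 16000w^2 + 6470w + 1090,
and factoring out 5 leaves 5(625w^5 + 2500w^4 + 4000w^3 + 3200w^2 + 1294w + 218).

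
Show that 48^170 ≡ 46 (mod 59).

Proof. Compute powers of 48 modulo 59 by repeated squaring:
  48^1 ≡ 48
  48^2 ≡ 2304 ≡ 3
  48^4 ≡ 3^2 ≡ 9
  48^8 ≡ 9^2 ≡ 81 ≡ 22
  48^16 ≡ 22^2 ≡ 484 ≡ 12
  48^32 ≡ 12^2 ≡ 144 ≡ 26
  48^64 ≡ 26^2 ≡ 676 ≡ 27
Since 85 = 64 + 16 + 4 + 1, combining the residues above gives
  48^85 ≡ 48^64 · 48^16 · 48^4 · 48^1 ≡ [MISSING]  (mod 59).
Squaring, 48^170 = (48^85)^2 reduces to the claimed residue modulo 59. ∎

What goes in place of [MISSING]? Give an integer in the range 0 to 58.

20

48^64 · 48^16 · 48^4 · 48^1 ≡ 27 · 12 · 9 · 48 = 139968.
139968 mod 59 = 20, so 48^85 ≡ 20 (mod 59).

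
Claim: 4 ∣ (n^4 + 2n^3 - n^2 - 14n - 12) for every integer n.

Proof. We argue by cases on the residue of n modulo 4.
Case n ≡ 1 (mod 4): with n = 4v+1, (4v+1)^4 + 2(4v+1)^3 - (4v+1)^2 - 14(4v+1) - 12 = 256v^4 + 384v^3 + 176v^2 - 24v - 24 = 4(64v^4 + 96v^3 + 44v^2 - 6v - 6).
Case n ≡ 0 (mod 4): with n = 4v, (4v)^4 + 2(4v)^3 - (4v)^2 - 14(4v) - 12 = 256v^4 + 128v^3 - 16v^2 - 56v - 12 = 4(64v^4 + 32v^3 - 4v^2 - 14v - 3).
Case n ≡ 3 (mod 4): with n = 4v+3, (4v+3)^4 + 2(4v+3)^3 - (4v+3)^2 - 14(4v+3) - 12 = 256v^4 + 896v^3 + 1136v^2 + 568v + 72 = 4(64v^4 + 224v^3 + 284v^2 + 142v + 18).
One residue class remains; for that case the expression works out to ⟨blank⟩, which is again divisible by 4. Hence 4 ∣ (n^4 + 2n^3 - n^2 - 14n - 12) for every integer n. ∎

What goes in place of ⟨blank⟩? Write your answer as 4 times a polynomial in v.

The residues treated are {1, 0, 3}, so the missing case is n ≡ 2 (mod 4); write n = 4v+2.
Then (4v+2)^4 + 2(4v+2)^3 - (4v+2)^2 - 14(4v+2) - 12 = 256v^4 + 640v^3 + 560v^2 + 152v - 12 = 4(64v^4 + 160v^3 + 140v^2 + 38v - 3).

4(64v^4 + 160v^3 + 140v^2 + 38v - 3)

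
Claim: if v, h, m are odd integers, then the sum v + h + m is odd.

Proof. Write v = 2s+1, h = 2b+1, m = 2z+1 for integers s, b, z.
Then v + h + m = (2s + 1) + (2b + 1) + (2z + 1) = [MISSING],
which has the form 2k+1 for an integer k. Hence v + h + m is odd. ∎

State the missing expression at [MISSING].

2(b + s + z + 1) + 1

(2s + 1) + (2b + 1) + (2z + 1) = 2b + 2s + 2z + 3
= 2(b + s + z + 1) + 1.
Since b + s + z + 1 is an integer, the sum is of the form 2k+1 for an integer k.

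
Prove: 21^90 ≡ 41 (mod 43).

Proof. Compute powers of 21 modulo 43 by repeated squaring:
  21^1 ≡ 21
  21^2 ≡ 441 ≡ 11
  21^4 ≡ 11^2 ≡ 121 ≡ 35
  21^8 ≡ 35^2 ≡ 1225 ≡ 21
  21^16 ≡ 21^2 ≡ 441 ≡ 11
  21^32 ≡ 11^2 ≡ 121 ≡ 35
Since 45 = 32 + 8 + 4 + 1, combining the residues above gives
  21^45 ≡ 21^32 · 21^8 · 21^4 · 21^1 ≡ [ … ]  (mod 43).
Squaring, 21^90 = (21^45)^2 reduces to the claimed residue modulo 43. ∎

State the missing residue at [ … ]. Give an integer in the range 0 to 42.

16

21^32 · 21^8 · 21^4 · 21^1 ≡ 35 · 21 · 35 · 21 = 540225.
540225 mod 43 = 16, so 21^45 ≡ 16 (mod 43).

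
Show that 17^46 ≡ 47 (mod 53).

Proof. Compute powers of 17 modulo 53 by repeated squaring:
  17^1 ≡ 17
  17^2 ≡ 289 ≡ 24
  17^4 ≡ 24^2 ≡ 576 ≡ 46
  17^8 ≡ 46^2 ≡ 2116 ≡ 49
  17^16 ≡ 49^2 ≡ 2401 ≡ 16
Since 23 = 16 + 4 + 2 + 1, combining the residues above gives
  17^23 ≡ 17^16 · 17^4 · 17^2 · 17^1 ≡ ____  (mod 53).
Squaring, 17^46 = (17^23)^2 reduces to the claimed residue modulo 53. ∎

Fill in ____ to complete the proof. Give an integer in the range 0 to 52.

43

17^16 · 17^4 · 17^2 · 17^1 ≡ 16 · 46 · 24 · 17 = 300288.
300288 mod 53 = 43, so 17^23 ≡ 43 (mod 53).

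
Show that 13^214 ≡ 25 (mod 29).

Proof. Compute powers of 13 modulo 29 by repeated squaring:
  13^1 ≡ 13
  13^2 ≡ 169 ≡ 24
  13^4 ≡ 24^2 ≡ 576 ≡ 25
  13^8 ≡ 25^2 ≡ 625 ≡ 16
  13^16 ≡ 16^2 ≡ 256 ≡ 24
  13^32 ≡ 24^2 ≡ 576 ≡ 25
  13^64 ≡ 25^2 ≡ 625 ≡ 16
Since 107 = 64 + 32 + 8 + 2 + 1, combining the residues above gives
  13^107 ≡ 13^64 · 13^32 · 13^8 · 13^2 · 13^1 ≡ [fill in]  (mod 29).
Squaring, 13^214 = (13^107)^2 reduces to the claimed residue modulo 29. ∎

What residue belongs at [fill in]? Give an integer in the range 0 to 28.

5

13^64 · 13^32 · 13^8 · 13^2 · 13^1 ≡ 16 · 25 · 16 · 24 · 13 = 1996800.
1996800 mod 29 = 5, so 13^107 ≡ 5 (mod 29).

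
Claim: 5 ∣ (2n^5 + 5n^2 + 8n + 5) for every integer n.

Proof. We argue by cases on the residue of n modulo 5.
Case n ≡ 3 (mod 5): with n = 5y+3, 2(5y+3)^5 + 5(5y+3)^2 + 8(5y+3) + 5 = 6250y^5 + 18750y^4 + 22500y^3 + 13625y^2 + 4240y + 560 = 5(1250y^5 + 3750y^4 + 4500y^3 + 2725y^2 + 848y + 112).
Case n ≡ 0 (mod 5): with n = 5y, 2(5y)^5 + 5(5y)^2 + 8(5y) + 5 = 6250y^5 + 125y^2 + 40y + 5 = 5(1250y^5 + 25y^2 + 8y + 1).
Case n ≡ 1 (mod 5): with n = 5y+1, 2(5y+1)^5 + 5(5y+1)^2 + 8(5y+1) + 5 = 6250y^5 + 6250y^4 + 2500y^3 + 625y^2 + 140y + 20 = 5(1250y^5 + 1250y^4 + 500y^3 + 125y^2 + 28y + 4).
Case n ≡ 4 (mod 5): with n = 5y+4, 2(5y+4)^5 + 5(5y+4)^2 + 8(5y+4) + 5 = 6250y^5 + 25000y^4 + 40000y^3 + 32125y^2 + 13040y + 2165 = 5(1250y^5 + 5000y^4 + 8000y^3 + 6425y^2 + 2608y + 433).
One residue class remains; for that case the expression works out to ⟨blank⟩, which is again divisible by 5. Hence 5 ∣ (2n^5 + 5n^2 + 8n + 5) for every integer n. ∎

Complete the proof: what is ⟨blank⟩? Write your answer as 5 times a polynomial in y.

5(1250y^5 + 2500y^4 + 2000y^3 + 825y^2 + 188y + 21)

The residues treated are {3, 0, 1, 4}, so the missing case is n ≡ 2 (mod 5); write n = 5y+2.
Then 2(5y+2)^5 + 5(5y+2)^2 + 8(5y+2) + 5 = 6250y^5 + 12500y^4 + 10000y^3 + 4125y^2 + 940y + 105 = 5(1250y^5 + 2500y^4 + 2000y^3 + 825y^2 + 188y + 21).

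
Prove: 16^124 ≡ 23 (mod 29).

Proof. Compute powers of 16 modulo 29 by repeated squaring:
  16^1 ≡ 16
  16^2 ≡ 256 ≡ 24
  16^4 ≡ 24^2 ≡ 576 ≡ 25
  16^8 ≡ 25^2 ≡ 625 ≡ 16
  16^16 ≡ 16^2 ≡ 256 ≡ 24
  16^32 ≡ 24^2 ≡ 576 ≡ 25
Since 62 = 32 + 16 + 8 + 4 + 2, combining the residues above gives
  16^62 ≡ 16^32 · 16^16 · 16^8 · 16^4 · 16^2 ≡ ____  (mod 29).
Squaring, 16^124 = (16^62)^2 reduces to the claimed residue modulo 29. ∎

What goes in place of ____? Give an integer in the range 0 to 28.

20

Multiply the listed residues: 25 · 24 · 16 · 25 · 24 = 600 → 9600 → 240000 → 5760000.
Reducing modulo 29: 5760000 = 198620·29 + 20, so 16^62 ≡ 20.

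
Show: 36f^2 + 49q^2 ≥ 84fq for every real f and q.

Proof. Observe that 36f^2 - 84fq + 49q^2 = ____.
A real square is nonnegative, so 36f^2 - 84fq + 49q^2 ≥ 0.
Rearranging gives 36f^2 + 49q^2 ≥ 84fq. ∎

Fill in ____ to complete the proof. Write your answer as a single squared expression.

(6f - 7q)^2

36f^2 - 84fq + 49q^2 is a perfect-square trinomial: the outer terms are (6f)^2 and (7q)^2, and the cross term is -2·6f·7q.
So 36f^2 - 84fq + 49q^2 = (6f - 7q)^2 ≥ 0.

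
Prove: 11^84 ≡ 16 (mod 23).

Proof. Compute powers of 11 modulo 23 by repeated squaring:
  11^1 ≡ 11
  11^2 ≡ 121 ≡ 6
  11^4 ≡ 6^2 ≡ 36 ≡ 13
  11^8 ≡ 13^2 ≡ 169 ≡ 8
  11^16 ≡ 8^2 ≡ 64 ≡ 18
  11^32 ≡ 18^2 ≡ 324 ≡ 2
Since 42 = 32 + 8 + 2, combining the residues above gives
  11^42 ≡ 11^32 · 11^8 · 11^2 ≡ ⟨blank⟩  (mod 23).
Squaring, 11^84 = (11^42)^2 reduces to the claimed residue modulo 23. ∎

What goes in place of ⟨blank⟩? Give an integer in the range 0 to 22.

4

Multiply the listed residues: 2 · 8 · 6 = 16 → 96.
Reducing modulo 23: 96 = 4·23 + 4, so 11^42 ≡ 4.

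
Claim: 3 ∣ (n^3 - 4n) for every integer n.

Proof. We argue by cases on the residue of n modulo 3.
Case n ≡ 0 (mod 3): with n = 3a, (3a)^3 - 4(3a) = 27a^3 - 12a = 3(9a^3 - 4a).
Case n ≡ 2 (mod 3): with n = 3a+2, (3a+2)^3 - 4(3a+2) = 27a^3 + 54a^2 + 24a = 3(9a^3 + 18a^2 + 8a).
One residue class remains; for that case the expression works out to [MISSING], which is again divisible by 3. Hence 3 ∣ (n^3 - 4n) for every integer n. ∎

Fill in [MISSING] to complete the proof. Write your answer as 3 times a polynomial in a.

The residues treated are {0, 2}, so the missing case is n ≡ 1 (mod 3); write n = 3a+1.
Then (3a+1)^3 - 4(3a+1) = 27a^3 + 27a^2 - 3a - 3 = 3(9a^3 + 9a^2 - a - 1).

3(9a^3 + 9a^2 - a - 1)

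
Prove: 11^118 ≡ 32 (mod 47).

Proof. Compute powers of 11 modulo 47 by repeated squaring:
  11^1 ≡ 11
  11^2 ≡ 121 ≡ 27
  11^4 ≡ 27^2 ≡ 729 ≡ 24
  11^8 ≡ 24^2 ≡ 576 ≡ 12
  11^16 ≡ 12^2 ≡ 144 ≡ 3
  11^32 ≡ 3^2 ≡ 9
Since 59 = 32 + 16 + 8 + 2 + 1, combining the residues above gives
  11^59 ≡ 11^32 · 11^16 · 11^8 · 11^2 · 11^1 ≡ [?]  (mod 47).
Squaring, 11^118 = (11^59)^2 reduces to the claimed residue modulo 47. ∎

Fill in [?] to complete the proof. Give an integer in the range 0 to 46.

11^32 · 11^16 · 11^8 · 11^2 · 11^1 ≡ 9 · 3 · 12 · 27 · 11 = 96228.
96228 mod 47 = 19, so 11^59 ≡ 19 (mod 47).

19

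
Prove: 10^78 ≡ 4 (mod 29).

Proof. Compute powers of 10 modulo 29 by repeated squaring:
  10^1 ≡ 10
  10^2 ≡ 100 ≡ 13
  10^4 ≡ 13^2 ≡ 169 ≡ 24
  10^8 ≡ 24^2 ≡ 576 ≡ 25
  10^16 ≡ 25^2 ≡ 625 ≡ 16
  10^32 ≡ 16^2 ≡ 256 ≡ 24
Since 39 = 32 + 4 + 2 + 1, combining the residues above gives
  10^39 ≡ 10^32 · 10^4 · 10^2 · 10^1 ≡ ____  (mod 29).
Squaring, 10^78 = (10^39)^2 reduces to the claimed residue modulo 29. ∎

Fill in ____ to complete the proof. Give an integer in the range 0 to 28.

10^32 · 10^4 · 10^2 · 10^1 ≡ 24 · 24 · 13 · 10 = 74880.
74880 mod 29 = 2, so 10^39 ≡ 2 (mod 29).

2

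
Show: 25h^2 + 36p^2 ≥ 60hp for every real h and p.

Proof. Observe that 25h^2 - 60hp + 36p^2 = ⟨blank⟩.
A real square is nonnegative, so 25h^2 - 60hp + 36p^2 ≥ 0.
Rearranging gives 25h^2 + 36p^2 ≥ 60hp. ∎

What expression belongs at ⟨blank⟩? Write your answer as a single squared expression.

(5h - 6p)^2

25h^2 - 60hp + 36p^2 is a perfect-square trinomial: the outer terms are (5h)^2 and (6p)^2, and the cross term is -2·5h·6p.
So 25h^2 - 60hp + 36p^2 = (5h - 6p)^2 ≥ 0.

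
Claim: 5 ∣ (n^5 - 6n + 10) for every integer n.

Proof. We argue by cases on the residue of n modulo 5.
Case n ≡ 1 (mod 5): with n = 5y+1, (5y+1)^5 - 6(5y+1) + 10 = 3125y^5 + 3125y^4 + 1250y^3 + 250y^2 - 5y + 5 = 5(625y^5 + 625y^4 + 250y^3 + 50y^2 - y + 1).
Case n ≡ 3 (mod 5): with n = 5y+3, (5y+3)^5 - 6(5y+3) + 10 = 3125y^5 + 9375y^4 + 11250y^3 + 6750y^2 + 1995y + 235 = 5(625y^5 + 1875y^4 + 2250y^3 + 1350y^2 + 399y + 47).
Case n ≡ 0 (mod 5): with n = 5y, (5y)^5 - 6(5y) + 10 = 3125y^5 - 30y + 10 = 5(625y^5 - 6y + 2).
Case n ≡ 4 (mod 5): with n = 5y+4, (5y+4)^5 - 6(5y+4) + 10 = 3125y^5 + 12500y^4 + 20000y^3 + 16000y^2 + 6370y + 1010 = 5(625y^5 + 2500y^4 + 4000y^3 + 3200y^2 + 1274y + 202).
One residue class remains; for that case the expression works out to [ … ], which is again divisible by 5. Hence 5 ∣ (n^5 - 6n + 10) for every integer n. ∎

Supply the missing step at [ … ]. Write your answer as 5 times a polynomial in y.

The residues treated are {1, 3, 0, 4}, so the missing case is n ≡ 2 (mod 5); write n = 5y+2.
Then (5y+2)^5 - 6(5y+2) + 10 = 3125y^5 + 6250y^4 + 5000y^3 + 2000y^2 + 370y + 30 = 5(625y^5 + 1250y^4 + 1000y^3 + 400y^2 + 74y + 6).

5(625y^5 + 1250y^4 + 1000y^3 + 400y^2 + 74y + 6)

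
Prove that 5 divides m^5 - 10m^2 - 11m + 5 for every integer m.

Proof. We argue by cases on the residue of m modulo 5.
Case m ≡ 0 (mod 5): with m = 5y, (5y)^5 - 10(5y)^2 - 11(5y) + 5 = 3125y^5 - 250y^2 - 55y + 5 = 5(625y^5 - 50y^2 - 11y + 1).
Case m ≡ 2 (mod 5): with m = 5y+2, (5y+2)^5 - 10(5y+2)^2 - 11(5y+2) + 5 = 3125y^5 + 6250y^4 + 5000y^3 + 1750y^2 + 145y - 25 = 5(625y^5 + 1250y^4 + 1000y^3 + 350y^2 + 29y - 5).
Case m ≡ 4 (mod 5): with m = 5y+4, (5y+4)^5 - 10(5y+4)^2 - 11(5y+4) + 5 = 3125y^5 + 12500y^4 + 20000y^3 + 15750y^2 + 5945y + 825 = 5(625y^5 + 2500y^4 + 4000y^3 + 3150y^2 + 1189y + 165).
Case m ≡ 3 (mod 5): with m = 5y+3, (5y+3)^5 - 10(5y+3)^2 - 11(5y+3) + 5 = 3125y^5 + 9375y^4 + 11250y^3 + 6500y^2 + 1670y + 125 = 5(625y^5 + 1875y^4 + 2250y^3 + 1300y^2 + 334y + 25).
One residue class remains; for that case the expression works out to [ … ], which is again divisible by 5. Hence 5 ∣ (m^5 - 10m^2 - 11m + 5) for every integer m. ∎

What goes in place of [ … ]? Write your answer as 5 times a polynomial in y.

5(625y^5 + 625y^4 + 250y^3 - 26y - 3)

The residues treated are {0, 2, 4, 3}, so the missing case is m ≡ 1 (mod 5); write m = 5y+1.
Then (5y+1)^5 - 10(5y+1)^2 - 11(5y+1) + 5 = 3125y^5 + 3125y^4 + 1250y^3 - 130y - 15 = 5(625y^5 + 625y^4 + 250y^3 - 26y - 3).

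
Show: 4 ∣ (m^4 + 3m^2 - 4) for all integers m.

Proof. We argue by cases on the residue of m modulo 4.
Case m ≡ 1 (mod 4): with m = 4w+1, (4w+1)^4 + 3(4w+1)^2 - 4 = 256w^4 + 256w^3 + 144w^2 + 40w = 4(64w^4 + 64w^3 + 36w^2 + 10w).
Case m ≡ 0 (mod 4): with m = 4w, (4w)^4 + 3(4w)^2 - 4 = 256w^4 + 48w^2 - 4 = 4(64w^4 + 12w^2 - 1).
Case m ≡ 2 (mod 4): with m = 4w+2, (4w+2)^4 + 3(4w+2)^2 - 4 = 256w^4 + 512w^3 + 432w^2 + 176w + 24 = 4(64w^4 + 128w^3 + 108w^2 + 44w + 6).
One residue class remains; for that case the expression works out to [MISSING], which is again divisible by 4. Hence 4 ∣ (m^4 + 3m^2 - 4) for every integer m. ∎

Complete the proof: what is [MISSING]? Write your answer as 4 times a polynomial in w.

Only m ≡ 3 (mod 4) is unaccounted for. Put m = 4w+3:
(4w+3)^4 + 3(4w+3)^2 - 4 expands to 256w^4 + 768w^3 + 912w^2 + 504w + 104,
and factoring out 4 leaves 4(64w^4 + 192w^3 + 228w^2 + 126w + 26).

4(64w^4 + 192w^3 + 228w^2 + 126w + 26)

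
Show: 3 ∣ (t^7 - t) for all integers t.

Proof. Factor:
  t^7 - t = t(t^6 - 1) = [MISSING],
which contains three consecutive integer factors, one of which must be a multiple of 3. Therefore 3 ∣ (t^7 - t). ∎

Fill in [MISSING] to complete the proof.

(t - 1)t(t + 1)(t^4 + t^2 + 1)

t^6 - 1 = (t^2 - 1)(t^4 + t^2 + 1), and t^2 - 1 = (t-1)(t+1).
So t(t^6 - 1) = (t - 1)t(t + 1)(t^4 + t^2 + 1).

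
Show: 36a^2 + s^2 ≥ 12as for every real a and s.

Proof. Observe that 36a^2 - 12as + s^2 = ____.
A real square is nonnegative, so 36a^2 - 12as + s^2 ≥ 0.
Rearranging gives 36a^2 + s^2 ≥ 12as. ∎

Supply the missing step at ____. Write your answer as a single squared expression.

36a^2 - 12as + s^2 is a perfect-square trinomial: the outer terms are (6a)^2 and (s)^2, and the cross term is -2·6a·s.
So 36a^2 - 12as + s^2 = (6a - s)^2 ≥ 0.

(6a - s)^2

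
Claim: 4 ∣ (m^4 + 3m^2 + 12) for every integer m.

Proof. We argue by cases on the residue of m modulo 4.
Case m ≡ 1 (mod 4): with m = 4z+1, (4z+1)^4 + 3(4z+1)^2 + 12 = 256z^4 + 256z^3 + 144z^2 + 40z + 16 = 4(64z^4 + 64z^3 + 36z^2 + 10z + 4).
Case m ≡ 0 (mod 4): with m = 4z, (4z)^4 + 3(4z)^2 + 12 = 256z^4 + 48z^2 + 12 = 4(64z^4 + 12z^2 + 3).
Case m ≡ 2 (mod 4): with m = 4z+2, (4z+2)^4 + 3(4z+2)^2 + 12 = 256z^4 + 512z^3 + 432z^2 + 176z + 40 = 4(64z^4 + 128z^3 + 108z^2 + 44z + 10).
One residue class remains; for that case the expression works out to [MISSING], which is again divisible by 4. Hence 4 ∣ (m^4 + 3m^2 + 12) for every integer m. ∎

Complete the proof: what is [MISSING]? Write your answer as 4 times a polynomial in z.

The residues treated are {1, 0, 2}, so the missing case is m ≡ 3 (mod 4); write m = 4z+3.
Then (4z+3)^4 + 3(4z+3)^2 + 12 = 256z^4 + 768z^3 + 912z^2 + 504z + 120 = 4(64z^4 + 192z^3 + 228z^2 + 126z + 30).

4(64z^4 + 192z^3 + 228z^2 + 126z + 30)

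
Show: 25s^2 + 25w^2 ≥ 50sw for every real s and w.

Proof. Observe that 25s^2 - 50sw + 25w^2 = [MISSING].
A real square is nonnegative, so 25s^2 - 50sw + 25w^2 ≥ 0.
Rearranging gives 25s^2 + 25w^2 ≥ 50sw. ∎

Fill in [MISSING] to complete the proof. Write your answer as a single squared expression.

25s^2 - 50sw + 25w^2 is a perfect-square trinomial: the outer terms are (5s)^2 and (5w)^2, and the cross term is -2·5s·5w.
So 25s^2 - 50sw + 25w^2 = (5s - 5w)^2 ≥ 0.

(5s - 5w)^2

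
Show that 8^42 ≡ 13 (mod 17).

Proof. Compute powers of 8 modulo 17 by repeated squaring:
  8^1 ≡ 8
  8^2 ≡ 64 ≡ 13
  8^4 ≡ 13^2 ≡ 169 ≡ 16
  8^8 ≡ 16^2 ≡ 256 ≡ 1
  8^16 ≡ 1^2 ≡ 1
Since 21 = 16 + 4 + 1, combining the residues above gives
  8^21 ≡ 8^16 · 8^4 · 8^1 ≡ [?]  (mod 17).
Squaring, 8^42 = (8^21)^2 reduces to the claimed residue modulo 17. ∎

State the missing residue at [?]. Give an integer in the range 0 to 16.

8^16 · 8^4 · 8^1 ≡ 1 · 16 · 8 = 128.
128 mod 17 = 9, so 8^21 ≡ 9 (mod 17).

9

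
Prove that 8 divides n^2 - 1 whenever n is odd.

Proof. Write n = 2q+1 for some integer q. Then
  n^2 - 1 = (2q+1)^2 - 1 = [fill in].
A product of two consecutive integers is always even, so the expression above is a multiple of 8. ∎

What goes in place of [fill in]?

(2q+1)^2 - 1 = 4q^2 + 4q + 1 - 1 = 4q^2 + 4q = 4q(q+1).
Since q and q+1 are consecutive, q(q+1) is even, and 4·(even) is a multiple of 8.

4q(q + 1)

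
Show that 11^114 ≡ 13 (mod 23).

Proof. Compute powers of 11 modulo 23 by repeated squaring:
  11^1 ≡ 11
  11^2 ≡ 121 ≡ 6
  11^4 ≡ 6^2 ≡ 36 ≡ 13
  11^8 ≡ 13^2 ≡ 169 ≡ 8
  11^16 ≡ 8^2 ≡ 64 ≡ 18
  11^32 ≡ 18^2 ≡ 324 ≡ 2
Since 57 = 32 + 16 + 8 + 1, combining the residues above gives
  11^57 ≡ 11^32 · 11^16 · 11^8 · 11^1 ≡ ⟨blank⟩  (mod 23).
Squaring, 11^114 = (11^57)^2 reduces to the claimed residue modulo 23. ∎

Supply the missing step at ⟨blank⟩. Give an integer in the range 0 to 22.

17

11^32 · 11^16 · 11^8 · 11^1 ≡ 2 · 18 · 8 · 11 = 3168.
3168 mod 23 = 17, so 11^57 ≡ 17 (mod 23).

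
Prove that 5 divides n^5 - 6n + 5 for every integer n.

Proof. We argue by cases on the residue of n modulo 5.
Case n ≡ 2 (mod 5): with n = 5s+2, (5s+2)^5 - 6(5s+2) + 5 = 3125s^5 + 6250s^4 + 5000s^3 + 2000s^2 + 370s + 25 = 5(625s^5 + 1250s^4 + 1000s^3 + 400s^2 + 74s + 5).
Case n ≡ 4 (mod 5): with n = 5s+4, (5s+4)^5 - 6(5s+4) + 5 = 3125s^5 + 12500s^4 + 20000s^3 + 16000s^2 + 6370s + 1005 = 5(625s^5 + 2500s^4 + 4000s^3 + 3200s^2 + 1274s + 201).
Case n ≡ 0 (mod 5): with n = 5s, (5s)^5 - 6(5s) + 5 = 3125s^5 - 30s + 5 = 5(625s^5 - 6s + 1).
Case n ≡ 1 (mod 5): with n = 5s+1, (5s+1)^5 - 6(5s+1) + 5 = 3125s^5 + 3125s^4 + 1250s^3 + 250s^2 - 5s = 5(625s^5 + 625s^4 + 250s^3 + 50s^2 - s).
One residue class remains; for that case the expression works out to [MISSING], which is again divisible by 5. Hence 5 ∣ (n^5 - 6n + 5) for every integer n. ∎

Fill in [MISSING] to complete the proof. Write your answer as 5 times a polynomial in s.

5(625s^5 + 1875s^4 + 2250s^3 + 1350s^2 + 399s + 46)

Only n ≡ 3 (mod 5) is unaccounted for. Put n = 5s+3:
(5s+3)^5 - 6(5s+3) + 5 expands to 3125s^5 + 9375s^4 + 11250s^3 + 6750s^2 + 1995s + 230,
and factoring out 5 leaves 5(625s^5 + 1875s^4 + 2250s^3 + 1350s^2 + 399s + 46).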